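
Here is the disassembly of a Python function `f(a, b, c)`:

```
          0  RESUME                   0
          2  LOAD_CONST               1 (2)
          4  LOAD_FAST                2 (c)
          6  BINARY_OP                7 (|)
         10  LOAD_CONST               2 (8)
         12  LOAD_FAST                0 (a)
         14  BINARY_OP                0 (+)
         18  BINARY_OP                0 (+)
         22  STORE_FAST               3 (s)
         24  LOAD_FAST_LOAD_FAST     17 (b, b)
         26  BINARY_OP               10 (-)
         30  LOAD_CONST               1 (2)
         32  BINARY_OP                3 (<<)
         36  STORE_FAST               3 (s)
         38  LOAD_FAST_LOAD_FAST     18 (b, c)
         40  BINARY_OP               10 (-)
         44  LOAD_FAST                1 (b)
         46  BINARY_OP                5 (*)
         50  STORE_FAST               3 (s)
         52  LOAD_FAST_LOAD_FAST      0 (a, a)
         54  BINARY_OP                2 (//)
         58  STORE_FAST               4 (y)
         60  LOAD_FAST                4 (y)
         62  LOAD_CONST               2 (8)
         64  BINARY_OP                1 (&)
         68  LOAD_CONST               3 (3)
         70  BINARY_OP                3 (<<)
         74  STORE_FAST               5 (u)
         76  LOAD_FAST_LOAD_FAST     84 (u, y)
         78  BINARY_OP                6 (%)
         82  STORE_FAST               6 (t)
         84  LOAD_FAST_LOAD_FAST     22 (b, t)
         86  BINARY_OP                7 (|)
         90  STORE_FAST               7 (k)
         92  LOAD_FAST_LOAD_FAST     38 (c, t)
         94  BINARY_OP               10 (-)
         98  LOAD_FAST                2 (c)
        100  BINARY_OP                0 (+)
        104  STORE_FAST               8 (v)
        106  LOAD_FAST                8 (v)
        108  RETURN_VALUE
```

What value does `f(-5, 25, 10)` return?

LOAD_CONST → push 2. Stack: [2]
LOAD_FAST c → push 10. Stack: [2, 10]
BINARY_OP | → 2 | 10 = 10. Stack: [10]
LOAD_CONST → push 8. Stack: [10, 8]
LOAD_FAST a → push -5. Stack: [10, 8, -5]
BINARY_OP + → 8 + -5 = 3. Stack: [10, 3]
BINARY_OP + → 10 + 3 = 13. Stack: [13]
STORE_FAST s → s=13. Stack: []
LOAD_FAST_LOAD_FAST b,b → push 25,25. Stack: [25, 25]
BINARY_OP - → 25 - 25 = 0. Stack: [0]
LOAD_CONST → push 2. Stack: [0, 2]
BINARY_OP << → 0 << 2 = 0. Stack: [0]
STORE_FAST s → s=0. Stack: []
LOAD_FAST_LOAD_FAST b,c → push 25,10. Stack: [25, 10]
BINARY_OP - → 25 - 10 = 15. Stack: [15]
LOAD_FAST b → push 25. Stack: [15, 25]
BINARY_OP * → 15 * 25 = 375. Stack: [375]
STORE_FAST s → s=375. Stack: []
LOAD_FAST_LOAD_FAST a,a → push -5,-5. Stack: [-5, -5]
BINARY_OP // → -5 // -5 = 1. Stack: [1]
STORE_FAST y → y=1. Stack: []
LOAD_FAST y → push 1. Stack: [1]
LOAD_CONST → push 8. Stack: [1, 8]
BINARY_OP & → 1 & 8 = 0. Stack: [0]
LOAD_CONST → push 3. Stack: [0, 3]
BINARY_OP << → 0 << 3 = 0. Stack: [0]
STORE_FAST u → u=0. Stack: []
LOAD_FAST_LOAD_FAST u,y → push 0,1. Stack: [0, 1]
BINARY_OP % → 0 % 1 = 0. Stack: [0]
STORE_FAST t → t=0. Stack: []
LOAD_FAST_LOAD_FAST b,t → push 25,0. Stack: [25, 0]
BINARY_OP | → 25 | 0 = 25. Stack: [25]
STORE_FAST k → k=25. Stack: []
LOAD_FAST_LOAD_FAST c,t → push 10,0. Stack: [10, 0]
BINARY_OP - → 10 - 0 = 10. Stack: [10]
LOAD_FAST c → push 10. Stack: [10, 10]
BINARY_OP + → 10 + 10 = 20. Stack: [20]
STORE_FAST v → v=20. Stack: []
LOAD_FAST v → push 20. Stack: [20]
RETURN_VALUE → return 20.

20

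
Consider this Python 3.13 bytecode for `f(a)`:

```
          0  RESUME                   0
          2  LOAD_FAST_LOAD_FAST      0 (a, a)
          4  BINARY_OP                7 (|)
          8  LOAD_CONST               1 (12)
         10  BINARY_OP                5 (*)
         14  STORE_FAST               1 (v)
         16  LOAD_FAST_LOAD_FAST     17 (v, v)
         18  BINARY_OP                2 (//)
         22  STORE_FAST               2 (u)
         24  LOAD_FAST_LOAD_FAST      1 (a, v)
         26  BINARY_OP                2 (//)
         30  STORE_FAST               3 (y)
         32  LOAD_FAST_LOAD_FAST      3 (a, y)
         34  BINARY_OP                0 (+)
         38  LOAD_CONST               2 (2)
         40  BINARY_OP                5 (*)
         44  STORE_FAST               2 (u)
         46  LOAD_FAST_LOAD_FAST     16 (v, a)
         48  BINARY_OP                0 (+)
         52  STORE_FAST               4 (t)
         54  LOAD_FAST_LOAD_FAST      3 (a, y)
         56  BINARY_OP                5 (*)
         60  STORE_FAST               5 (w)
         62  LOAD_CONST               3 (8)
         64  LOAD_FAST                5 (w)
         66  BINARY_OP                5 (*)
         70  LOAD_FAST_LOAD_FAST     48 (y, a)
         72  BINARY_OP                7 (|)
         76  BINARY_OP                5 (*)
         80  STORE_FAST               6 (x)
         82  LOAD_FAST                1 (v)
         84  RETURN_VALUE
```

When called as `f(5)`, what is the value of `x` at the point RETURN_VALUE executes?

LOAD_FAST_LOAD_FAST a,a → push 5,5. Stack: [5, 5]
BINARY_OP | → 5 | 5 = 5. Stack: [5]
LOAD_CONST → push 12. Stack: [5, 12]
BINARY_OP * → 5 * 12 = 60. Stack: [60]
STORE_FAST v → v=60. Stack: []
LOAD_FAST_LOAD_FAST v,v → push 60,60. Stack: [60, 60]
BINARY_OP // → 60 // 60 = 1. Stack: [1]
STORE_FAST u → u=1. Stack: []
LOAD_FAST_LOAD_FAST a,v → push 5,60. Stack: [5, 60]
BINARY_OP // → 5 // 60 = 0. Stack: [0]
STORE_FAST y → y=0. Stack: []
LOAD_FAST_LOAD_FAST a,y → push 5,0. Stack: [5, 0]
BINARY_OP + → 5 + 0 = 5. Stack: [5]
LOAD_CONST → push 2. Stack: [5, 2]
BINARY_OP * → 5 * 2 = 10. Stack: [10]
STORE_FAST u → u=10. Stack: []
LOAD_FAST_LOAD_FAST v,a → push 60,5. Stack: [60, 5]
BINARY_OP + → 60 + 5 = 65. Stack: [65]
STORE_FAST t → t=65. Stack: []
LOAD_FAST_LOAD_FAST a,y → push 5,0. Stack: [5, 0]
BINARY_OP * → 5 * 0 = 0. Stack: [0]
STORE_FAST w → w=0. Stack: []
LOAD_CONST → push 8. Stack: [8]
LOAD_FAST w → push 0. Stack: [8, 0]
BINARY_OP * → 8 * 0 = 0. Stack: [0]
LOAD_FAST_LOAD_FAST y,a → push 0,5. Stack: [0, 0, 5]
BINARY_OP | → 0 | 5 = 5. Stack: [0, 5]
BINARY_OP * → 0 * 5 = 0. Stack: [0]
STORE_FAST x → x=0. Stack: []
LOAD_FAST v → push 60. Stack: [60]
RETURN_VALUE → return 60.

0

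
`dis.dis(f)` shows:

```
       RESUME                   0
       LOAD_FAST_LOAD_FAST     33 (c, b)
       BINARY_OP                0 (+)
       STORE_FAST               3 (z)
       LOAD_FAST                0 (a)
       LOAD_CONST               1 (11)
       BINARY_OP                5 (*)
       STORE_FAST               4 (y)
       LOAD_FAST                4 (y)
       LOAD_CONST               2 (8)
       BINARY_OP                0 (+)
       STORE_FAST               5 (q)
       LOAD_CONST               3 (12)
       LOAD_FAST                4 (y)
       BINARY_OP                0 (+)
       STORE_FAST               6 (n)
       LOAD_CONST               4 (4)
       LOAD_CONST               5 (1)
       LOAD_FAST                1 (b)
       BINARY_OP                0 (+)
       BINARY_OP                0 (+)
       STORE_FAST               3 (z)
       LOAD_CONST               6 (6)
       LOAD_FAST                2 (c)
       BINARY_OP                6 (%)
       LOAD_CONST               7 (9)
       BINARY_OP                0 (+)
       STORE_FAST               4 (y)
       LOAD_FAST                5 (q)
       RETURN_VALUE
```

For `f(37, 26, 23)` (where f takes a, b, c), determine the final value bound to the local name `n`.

LOAD_FAST_LOAD_FAST c,b → push 23,26. Stack: [23, 26]
BINARY_OP + → 23 + 26 = 49. Stack: [49]
STORE_FAST z → z=49. Stack: []
LOAD_FAST a → push 37. Stack: [37]
LOAD_CONST → push 11. Stack: [37, 11]
BINARY_OP * → 37 * 11 = 407. Stack: [407]
STORE_FAST y → y=407. Stack: []
LOAD_FAST y → push 407. Stack: [407]
LOAD_CONST → push 8. Stack: [407, 8]
BINARY_OP + → 407 + 8 = 415. Stack: [415]
STORE_FAST q → q=415. Stack: []
LOAD_CONST → push 12. Stack: [12]
LOAD_FAST y → push 407. Stack: [12, 407]
BINARY_OP + → 12 + 407 = 419. Stack: [419]
STORE_FAST n → n=419. Stack: []
LOAD_CONST → push 4. Stack: [4]
LOAD_CONST → push 1. Stack: [4, 1]
LOAD_FAST b → push 26. Stack: [4, 1, 26]
BINARY_OP + → 1 + 26 = 27. Stack: [4, 27]
BINARY_OP + → 4 + 27 = 31. Stack: [31]
STORE_FAST z → z=31. Stack: []
LOAD_CONST → push 6. Stack: [6]
LOAD_FAST c → push 23. Stack: [6, 23]
BINARY_OP % → 6 % 23 = 6. Stack: [6]
LOAD_CONST → push 9. Stack: [6, 9]
BINARY_OP + → 6 + 9 = 15. Stack: [15]
STORE_FAST y → y=15. Stack: []
LOAD_FAST q → push 415. Stack: [415]
RETURN_VALUE → return 415.

419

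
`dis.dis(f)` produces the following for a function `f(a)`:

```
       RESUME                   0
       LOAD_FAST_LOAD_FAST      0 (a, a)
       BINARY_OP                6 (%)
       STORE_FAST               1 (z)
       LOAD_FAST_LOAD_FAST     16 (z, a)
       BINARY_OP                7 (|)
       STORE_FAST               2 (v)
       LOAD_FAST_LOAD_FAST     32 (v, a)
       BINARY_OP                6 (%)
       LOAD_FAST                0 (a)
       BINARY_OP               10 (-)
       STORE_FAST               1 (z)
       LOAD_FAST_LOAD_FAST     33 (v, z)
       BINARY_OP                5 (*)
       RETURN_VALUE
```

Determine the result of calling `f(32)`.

LOAD_FAST_LOAD_FAST a,a → push 32,32. Stack: [32, 32]
BINARY_OP % → 32 % 32 = 0. Stack: [0]
STORE_FAST z → z=0. Stack: []
LOAD_FAST_LOAD_FAST z,a → push 0,32. Stack: [0, 32]
BINARY_OP | → 0 | 32 = 32. Stack: [32]
STORE_FAST v → v=32. Stack: []
LOAD_FAST_LOAD_FAST v,a → push 32,32. Stack: [32, 32]
BINARY_OP % → 32 % 32 = 0. Stack: [0]
LOAD_FAST a → push 32. Stack: [0, 32]
BINARY_OP - → 0 - 32 = -32. Stack: [-32]
STORE_FAST z → z=-32. Stack: []
LOAD_FAST_LOAD_FAST v,z → push 32,-32. Stack: [32, -32]
BINARY_OP * → 32 * -32 = -1024. Stack: [-1024]
RETURN_VALUE → return -1024.

-1024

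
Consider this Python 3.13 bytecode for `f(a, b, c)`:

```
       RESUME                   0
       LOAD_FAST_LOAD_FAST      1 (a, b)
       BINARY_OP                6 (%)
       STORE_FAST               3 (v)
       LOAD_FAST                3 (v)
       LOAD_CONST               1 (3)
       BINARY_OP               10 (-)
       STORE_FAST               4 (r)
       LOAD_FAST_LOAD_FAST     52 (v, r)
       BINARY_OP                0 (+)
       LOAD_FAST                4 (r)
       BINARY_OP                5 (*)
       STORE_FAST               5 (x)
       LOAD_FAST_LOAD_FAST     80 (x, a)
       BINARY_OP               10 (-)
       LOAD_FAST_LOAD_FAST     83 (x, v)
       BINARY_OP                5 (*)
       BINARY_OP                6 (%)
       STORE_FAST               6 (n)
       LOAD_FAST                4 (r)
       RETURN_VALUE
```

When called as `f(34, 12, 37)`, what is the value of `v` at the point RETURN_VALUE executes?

10

LOAD_FAST_LOAD_FAST a,b → push 34,12. Stack: [34, 12]
BINARY_OP % → 34 % 12 = 10. Stack: [10]
STORE_FAST v → v=10. Stack: []
LOAD_FAST v → push 10. Stack: [10]
LOAD_CONST → push 3. Stack: [10, 3]
BINARY_OP - → 10 - 3 = 7. Stack: [7]
STORE_FAST r → r=7. Stack: []
LOAD_FAST_LOAD_FAST v,r → push 10,7. Stack: [10, 7]
BINARY_OP + → 10 + 7 = 17. Stack: [17]
LOAD_FAST r → push 7. Stack: [17, 7]
BINARY_OP * → 17 * 7 = 119. Stack: [119]
STORE_FAST x → x=119. Stack: []
LOAD_FAST_LOAD_FAST x,a → push 119,34. Stack: [119, 34]
BINARY_OP - → 119 - 34 = 85. Stack: [85]
LOAD_FAST_LOAD_FAST x,v → push 119,10. Stack: [85, 119, 10]
BINARY_OP * → 119 * 10 = 1190. Stack: [85, 1190]
BINARY_OP % → 85 % 1190 = 85. Stack: [85]
STORE_FAST n → n=85. Stack: []
LOAD_FAST r → push 7. Stack: [7]
RETURN_VALUE → return 7.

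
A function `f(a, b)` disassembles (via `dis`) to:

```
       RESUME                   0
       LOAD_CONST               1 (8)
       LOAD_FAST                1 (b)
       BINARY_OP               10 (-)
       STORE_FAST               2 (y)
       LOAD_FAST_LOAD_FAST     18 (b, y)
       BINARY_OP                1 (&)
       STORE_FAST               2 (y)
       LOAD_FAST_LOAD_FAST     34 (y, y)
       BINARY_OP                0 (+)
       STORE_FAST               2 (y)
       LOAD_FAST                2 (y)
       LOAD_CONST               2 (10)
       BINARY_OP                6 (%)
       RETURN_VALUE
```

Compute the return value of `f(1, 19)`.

4

LOAD_CONST → push 8. Stack: [8]
LOAD_FAST b → push 19. Stack: [8, 19]
BINARY_OP - → 8 - 19 = -11. Stack: [-11]
STORE_FAST y → y=-11. Stack: []
LOAD_FAST_LOAD_FAST b,y → push 19,-11. Stack: [19, -11]
BINARY_OP & → 19 & -11 = 17. Stack: [17]
STORE_FAST y → y=17. Stack: []
LOAD_FAST_LOAD_FAST y,y → push 17,17. Stack: [17, 17]
BINARY_OP + → 17 + 17 = 34. Stack: [34]
STORE_FAST y → y=34. Stack: []
LOAD_FAST y → push 34. Stack: [34]
LOAD_CONST → push 10. Stack: [34, 10]
BINARY_OP % → 34 % 10 = 4. Stack: [4]
RETURN_VALUE → return 4.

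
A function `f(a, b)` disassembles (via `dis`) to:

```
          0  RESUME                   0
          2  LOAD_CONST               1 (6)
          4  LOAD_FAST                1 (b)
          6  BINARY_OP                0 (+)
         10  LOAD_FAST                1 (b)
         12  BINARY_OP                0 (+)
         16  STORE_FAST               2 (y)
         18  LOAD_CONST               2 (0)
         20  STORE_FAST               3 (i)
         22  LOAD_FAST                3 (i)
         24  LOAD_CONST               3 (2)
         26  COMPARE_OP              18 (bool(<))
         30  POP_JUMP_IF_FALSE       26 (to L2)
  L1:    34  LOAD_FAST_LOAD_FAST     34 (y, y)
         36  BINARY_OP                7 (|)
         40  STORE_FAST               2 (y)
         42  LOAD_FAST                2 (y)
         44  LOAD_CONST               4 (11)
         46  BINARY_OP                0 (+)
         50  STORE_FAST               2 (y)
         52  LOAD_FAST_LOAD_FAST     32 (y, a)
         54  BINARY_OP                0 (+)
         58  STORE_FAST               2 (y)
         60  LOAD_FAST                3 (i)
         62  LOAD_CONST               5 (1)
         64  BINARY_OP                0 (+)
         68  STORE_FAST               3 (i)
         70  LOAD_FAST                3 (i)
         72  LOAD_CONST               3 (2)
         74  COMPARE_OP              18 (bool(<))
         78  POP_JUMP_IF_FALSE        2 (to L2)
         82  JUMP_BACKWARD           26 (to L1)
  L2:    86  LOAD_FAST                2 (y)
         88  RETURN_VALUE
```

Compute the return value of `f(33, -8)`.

78

LOAD_CONST → push 6. Stack: [6]
LOAD_FAST b → push -8. Stack: [6, -8]
BINARY_OP + → 6 + -8 = -2. Stack: [-2]
LOAD_FAST b → push -8. Stack: [-2, -8]
BINARY_OP + → -2 + -8 = -10. Stack: [-10]
STORE_FAST y → y=-10. Stack: []
LOAD_CONST → push 0. Stack: [0]
STORE_FAST i → i=0. Stack: []
LOAD_FAST i → push 0. Stack: [0]
LOAD_CONST → push 2. Stack: [0, 2]
COMPARE_OP bool(<) → 0 vs 2 = True. Stack: [True]
POP_JUMP_IF_FALSE → pop True; no jump. Stack: []
LOAD_FAST_LOAD_FAST y,y → push -10,-10. Stack: [-10, -10]
BINARY_OP | → -10 | -10 = -10. Stack: [-10]
STORE_FAST y → y=-10. Stack: []
LOAD_FAST y → push -10. Stack: [-10]
LOAD_CONST → push 11. Stack: [-10, 11]
BINARY_OP + → -10 + 11 = 1. Stack: [1]
STORE_FAST y → y=1. Stack: []
LOAD_FAST_LOAD_FAST y,a → push 1,33. Stack: [1, 33]
BINARY_OP + → 1 + 33 = 34. Stack: [34]
STORE_FAST y → y=34. Stack: []
LOAD_FAST i → push 0. Stack: [0]
LOAD_CONST → push 1. Stack: [0, 1]
BINARY_OP + → 0 + 1 = 1. Stack: [1]
STORE_FAST i → i=1. Stack: []
LOAD_FAST i → push 1. Stack: [1]
LOAD_CONST → push 2. Stack: [1, 2]
COMPARE_OP bool(<) → 1 vs 2 = True. Stack: [True]
POP_JUMP_IF_FALSE → pop True; no jump. Stack: []
LOAD_FAST_LOAD_FAST y,y → push 34,34. Stack: [34, 34]
BINARY_OP | → 34 | 34 = 34. Stack: [34]
STORE_FAST y → y=34. Stack: []
LOAD_FAST y → push 34. Stack: [34]
LOAD_CONST → push 11. Stack: [34, 11]
BINARY_OP + → 34 + 11 = 45. Stack: [45]
STORE_FAST y → y=45. Stack: []
LOAD_FAST_LOAD_FAST y,a → push 45,33. Stack: [45, 33]
BINARY_OP + → 45 + 33 = 78. Stack: [78]
STORE_FAST y → y=78. Stack: []
LOAD_FAST i → push 1. Stack: [1]
LOAD_CONST → push 1. Stack: [1, 1]
BINARY_OP + → 1 + 1 = 2. Stack: [2]
STORE_FAST i → i=2. Stack: []
LOAD_FAST i → push 2. Stack: [2]
LOAD_CONST → push 2. Stack: [2, 2]
COMPARE_OP bool(<) → 2 vs 2 = False. Stack: [False]
POP_JUMP_IF_FALSE → pop False; jump. Stack: []
LOAD_FAST y → push 78. Stack: [78]
RETURN_VALUE → return 78.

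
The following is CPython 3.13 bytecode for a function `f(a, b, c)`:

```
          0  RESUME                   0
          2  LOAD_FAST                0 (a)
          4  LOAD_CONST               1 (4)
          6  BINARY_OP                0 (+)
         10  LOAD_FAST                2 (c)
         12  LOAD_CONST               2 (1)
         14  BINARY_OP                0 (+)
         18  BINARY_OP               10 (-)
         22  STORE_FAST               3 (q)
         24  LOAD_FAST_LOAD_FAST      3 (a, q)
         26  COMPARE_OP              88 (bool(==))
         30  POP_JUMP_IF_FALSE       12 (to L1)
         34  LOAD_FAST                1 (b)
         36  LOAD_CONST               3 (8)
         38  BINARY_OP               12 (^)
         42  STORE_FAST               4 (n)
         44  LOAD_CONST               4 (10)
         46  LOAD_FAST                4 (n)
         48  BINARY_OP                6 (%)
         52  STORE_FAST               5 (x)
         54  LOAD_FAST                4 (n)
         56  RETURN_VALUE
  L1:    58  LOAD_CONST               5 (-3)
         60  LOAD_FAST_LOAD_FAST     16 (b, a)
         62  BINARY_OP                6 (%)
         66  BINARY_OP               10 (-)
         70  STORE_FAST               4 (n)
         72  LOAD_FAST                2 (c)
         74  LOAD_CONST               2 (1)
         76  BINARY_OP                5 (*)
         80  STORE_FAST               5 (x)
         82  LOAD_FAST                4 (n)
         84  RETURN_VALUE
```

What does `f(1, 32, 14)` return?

-3

LOAD_FAST a → push 1. Stack: [1]
LOAD_CONST → push 4. Stack: [1, 4]
BINARY_OP + → 1 + 4 = 5. Stack: [5]
LOAD_FAST c → push 14. Stack: [5, 14]
LOAD_CONST → push 1. Stack: [5, 14, 1]
BINARY_OP + → 14 + 1 = 15. Stack: [5, 15]
BINARY_OP - → 5 - 15 = -10. Stack: [-10]
STORE_FAST q → q=-10. Stack: []
LOAD_FAST_LOAD_FAST a,q → push 1,-10. Stack: [1, -10]
COMPARE_OP bool(==) → 1 vs -10 = False. Stack: [False]
POP_JUMP_IF_FALSE → pop False; jump. Stack: []
LOAD_CONST → push -3. Stack: [-3]
LOAD_FAST_LOAD_FAST b,a → push 32,1. Stack: [-3, 32, 1]
BINARY_OP % → 32 % 1 = 0. Stack: [-3, 0]
BINARY_OP - → -3 - 0 = -3. Stack: [-3]
STORE_FAST n → n=-3. Stack: []
LOAD_FAST c → push 14. Stack: [14]
LOAD_CONST → push 1. Stack: [14, 1]
BINARY_OP * → 14 * 1 = 14. Stack: [14]
STORE_FAST x → x=14. Stack: []
LOAD_FAST n → push -3. Stack: [-3]
RETURN_VALUE → return -3.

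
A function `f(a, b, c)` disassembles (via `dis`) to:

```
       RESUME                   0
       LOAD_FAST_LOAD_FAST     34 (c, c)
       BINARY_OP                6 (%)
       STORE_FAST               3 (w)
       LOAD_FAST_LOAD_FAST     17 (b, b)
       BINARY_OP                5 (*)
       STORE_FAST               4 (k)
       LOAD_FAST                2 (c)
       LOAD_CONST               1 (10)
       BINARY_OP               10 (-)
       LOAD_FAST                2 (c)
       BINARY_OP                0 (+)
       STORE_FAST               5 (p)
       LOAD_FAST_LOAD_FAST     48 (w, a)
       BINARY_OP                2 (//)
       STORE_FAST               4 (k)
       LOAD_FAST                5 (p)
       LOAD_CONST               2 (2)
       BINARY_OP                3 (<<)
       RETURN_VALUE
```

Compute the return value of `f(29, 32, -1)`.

LOAD_FAST_LOAD_FAST c,c → push -1,-1. Stack: [-1, -1]
BINARY_OP % → -1 % -1 = 0. Stack: [0]
STORE_FAST w → w=0. Stack: []
LOAD_FAST_LOAD_FAST b,b → push 32,32. Stack: [32, 32]
BINARY_OP * → 32 * 32 = 1024. Stack: [1024]
STORE_FAST k → k=1024. Stack: []
LOAD_FAST c → push -1. Stack: [-1]
LOAD_CONST → push 10. Stack: [-1, 10]
BINARY_OP - → -1 - 10 = -11. Stack: [-11]
LOAD_FAST c → push -1. Stack: [-11, -1]
BINARY_OP + → -11 + -1 = -12. Stack: [-12]
STORE_FAST p → p=-12. Stack: []
LOAD_FAST_LOAD_FAST w,a → push 0,29. Stack: [0, 29]
BINARY_OP // → 0 // 29 = 0. Stack: [0]
STORE_FAST k → k=0. Stack: []
LOAD_FAST p → push -12. Stack: [-12]
LOAD_CONST → push 2. Stack: [-12, 2]
BINARY_OP << → -12 << 2 = -48. Stack: [-48]
RETURN_VALUE → return -48.

-48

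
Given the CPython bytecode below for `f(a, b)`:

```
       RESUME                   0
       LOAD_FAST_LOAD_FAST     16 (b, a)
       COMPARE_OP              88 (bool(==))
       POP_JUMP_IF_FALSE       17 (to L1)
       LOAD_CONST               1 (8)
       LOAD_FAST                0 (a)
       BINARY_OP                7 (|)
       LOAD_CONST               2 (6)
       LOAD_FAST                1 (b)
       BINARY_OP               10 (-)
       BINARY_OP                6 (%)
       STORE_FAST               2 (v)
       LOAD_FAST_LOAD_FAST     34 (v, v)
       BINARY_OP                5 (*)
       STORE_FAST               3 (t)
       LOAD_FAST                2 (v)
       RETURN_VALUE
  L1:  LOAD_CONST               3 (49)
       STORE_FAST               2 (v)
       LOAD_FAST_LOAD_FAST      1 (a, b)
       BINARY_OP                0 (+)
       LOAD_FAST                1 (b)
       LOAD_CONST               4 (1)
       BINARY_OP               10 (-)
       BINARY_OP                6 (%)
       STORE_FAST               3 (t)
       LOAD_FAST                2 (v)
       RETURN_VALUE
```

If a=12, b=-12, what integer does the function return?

LOAD_FAST_LOAD_FAST b,a → push -12,12. Stack: [-12, 12]
COMPARE_OP bool(==) → -12 vs 12 = False. Stack: [False]
POP_JUMP_IF_FALSE → pop False; jump. Stack: []
LOAD_CONST → push 49. Stack: [49]
STORE_FAST v → v=49. Stack: []
LOAD_FAST_LOAD_FAST a,b → push 12,-12. Stack: [12, -12]
BINARY_OP + → 12 + -12 = 0. Stack: [0]
LOAD_FAST b → push -12. Stack: [0, -12]
LOAD_CONST → push 1. Stack: [0, -12, 1]
BINARY_OP - → -12 - 1 = -13. Stack: [0, -13]
BINARY_OP % → 0 % -13 = 0. Stack: [0]
STORE_FAST t → t=0. Stack: []
LOAD_FAST v → push 49. Stack: [49]
RETURN_VALUE → return 49.

49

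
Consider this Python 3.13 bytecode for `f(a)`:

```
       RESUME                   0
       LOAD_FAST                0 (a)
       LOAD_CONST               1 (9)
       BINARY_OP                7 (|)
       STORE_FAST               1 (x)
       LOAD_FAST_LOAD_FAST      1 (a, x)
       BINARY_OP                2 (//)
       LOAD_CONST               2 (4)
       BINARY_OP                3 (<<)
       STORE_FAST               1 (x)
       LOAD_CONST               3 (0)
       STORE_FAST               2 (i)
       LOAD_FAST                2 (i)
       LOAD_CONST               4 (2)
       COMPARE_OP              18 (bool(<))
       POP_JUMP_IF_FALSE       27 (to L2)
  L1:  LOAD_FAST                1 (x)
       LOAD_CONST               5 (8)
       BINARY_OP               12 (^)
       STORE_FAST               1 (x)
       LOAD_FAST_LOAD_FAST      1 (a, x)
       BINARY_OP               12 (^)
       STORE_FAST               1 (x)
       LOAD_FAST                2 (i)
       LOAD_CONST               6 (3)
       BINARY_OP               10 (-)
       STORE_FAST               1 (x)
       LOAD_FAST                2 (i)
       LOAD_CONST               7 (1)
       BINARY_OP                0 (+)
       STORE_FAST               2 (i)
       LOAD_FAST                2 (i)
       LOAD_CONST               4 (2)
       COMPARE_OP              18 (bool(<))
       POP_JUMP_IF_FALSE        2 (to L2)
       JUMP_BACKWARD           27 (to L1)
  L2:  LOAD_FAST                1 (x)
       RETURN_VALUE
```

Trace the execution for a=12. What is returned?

LOAD_FAST a → push 12. Stack: [12]
LOAD_CONST → push 9. Stack: [12, 9]
BINARY_OP | → 12 | 9 = 13. Stack: [13]
STORE_FAST x → x=13. Stack: []
LOAD_FAST_LOAD_FAST a,x → push 12,13. Stack: [12, 13]
BINARY_OP // → 12 // 13 = 0. Stack: [0]
LOAD_CONST → push 4. Stack: [0, 4]
BINARY_OP << → 0 << 4 = 0. Stack: [0]
STORE_FAST x → x=0. Stack: []
LOAD_CONST → push 0. Stack: [0]
STORE_FAST i → i=0. Stack: []
LOAD_FAST i → push 0. Stack: [0]
LOAD_CONST → push 2. Stack: [0, 2]
COMPARE_OP bool(<) → 0 vs 2 = True. Stack: [True]
POP_JUMP_IF_FALSE → pop True; no jump. Stack: []
LOAD_FAST x → push 0. Stack: [0]
LOAD_CONST → push 8. Stack: [0, 8]
BINARY_OP ^ → 0 ^ 8 = 8. Stack: [8]
STORE_FAST x → x=8. Stack: []
LOAD_FAST_LOAD_FAST a,x → push 12,8. Stack: [12, 8]
BINARY_OP ^ → 12 ^ 8 = 4. Stack: [4]
STORE_FAST x → x=4. Stack: []
LOAD_FAST i → push 0. Stack: [0]
LOAD_CONST → push 3. Stack: [0, 3]
BINARY_OP - → 0 - 3 = -3. Stack: [-3]
STORE_FAST x → x=-3. Stack: []
LOAD_FAST i → push 0. Stack: [0]
LOAD_CONST → push 1. Stack: [0, 1]
BINARY_OP + → 0 + 1 = 1. Stack: [1]
STORE_FAST i → i=1. Stack: []
LOAD_FAST i → push 1. Stack: [1]
LOAD_CONST → push 2. Stack: [1, 2]
COMPARE_OP bool(<) → 1 vs 2 = True. Stack: [True]
POP_JUMP_IF_FALSE → pop True; no jump. Stack: []
LOAD_FAST x → push -3. Stack: [-3]
LOAD_CONST → push 8. Stack: [-3, 8]
BINARY_OP ^ → -3 ^ 8 = -11. Stack: [-11]
STORE_FAST x → x=-11. Stack: []
LOAD_FAST_LOAD_FAST a,x → push 12,-11. Stack: [12, -11]
BINARY_OP ^ → 12 ^ -11 = -7. Stack: [-7]
STORE_FAST x → x=-7. Stack: []
LOAD_FAST i → push 1. Stack: [1]
LOAD_CONST → push 3. Stack: [1, 3]
BINARY_OP - → 1 - 3 = -2. Stack: [-2]
STORE_FAST x → x=-2. Stack: []
LOAD_FAST i → push 1. Stack: [1]
LOAD_CONST → push 1. Stack: [1, 1]
BINARY_OP + → 1 + 1 = 2. Stack: [2]
STORE_FAST i → i=2. Stack: []
LOAD_FAST i → push 2. Stack: [2]
LOAD_CONST → push 2. Stack: [2, 2]
COMPARE_OP bool(<) → 2 vs 2 = False. Stack: [False]
POP_JUMP_IF_FALSE → pop False; jump. Stack: []
LOAD_FAST x → push -2. Stack: [-2]
RETURN_VALUE → return -2.

-2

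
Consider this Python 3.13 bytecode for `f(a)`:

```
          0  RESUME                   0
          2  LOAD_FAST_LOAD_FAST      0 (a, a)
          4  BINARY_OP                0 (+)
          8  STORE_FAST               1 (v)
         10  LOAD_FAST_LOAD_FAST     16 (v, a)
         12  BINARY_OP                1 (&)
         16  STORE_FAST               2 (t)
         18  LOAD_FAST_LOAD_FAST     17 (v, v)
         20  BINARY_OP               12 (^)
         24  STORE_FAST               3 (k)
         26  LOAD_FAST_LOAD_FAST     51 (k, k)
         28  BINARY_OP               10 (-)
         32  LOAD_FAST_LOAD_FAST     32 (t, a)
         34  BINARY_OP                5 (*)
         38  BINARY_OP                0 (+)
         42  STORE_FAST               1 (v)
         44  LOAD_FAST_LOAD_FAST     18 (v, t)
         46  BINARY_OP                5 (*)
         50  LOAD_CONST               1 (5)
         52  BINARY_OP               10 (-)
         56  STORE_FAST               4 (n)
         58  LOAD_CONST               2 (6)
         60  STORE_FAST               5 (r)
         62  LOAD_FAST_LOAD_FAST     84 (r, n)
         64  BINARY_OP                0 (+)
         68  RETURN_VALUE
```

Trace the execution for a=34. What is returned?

1

LOAD_FAST_LOAD_FAST a,a → push 34,34. Stack: [34, 34]
BINARY_OP + → 34 + 34 = 68. Stack: [68]
STORE_FAST v → v=68. Stack: []
LOAD_FAST_LOAD_FAST v,a → push 68,34. Stack: [68, 34]
BINARY_OP & → 68 & 34 = 0. Stack: [0]
STORE_FAST t → t=0. Stack: []
LOAD_FAST_LOAD_FAST v,v → push 68,68. Stack: [68, 68]
BINARY_OP ^ → 68 ^ 68 = 0. Stack: [0]
STORE_FAST k → k=0. Stack: []
LOAD_FAST_LOAD_FAST k,k → push 0,0. Stack: [0, 0]
BINARY_OP - → 0 - 0 = 0. Stack: [0]
LOAD_FAST_LOAD_FAST t,a → push 0,34. Stack: [0, 0, 34]
BINARY_OP * → 0 * 34 = 0. Stack: [0, 0]
BINARY_OP + → 0 + 0 = 0. Stack: [0]
STORE_FAST v → v=0. Stack: []
LOAD_FAST_LOAD_FAST v,t → push 0,0. Stack: [0, 0]
BINARY_OP * → 0 * 0 = 0. Stack: [0]
LOAD_CONST → push 5. Stack: [0, 5]
BINARY_OP - → 0 - 5 = -5. Stack: [-5]
STORE_FAST n → n=-5. Stack: []
LOAD_CONST → push 6. Stack: [6]
STORE_FAST r → r=6. Stack: []
LOAD_FAST_LOAD_FAST r,n → push 6,-5. Stack: [6, -5]
BINARY_OP + → 6 + -5 = 1. Stack: [1]
RETURN_VALUE → return 1.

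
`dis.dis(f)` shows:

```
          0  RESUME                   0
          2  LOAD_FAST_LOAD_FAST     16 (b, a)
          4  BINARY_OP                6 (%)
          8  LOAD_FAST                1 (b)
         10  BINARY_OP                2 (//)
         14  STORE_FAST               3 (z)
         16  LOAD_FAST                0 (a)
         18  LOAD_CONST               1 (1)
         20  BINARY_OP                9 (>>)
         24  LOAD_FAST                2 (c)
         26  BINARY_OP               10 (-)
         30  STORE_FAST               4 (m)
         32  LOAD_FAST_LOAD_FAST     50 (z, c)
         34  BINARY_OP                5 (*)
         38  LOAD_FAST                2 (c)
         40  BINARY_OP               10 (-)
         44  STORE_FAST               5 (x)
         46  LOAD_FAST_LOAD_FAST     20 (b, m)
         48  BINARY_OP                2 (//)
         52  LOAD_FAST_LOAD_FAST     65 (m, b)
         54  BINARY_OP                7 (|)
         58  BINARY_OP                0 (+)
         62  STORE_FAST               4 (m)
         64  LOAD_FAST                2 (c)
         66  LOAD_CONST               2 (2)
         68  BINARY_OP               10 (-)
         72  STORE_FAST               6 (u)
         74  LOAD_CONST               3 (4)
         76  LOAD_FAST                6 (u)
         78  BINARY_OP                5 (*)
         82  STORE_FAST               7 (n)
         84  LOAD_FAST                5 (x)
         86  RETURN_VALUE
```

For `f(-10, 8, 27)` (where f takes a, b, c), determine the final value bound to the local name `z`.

-1

LOAD_FAST_LOAD_FAST b,a → push 8,-10. Stack: [8, -10]
BINARY_OP % → 8 % -10 = -2. Stack: [-2]
LOAD_FAST b → push 8. Stack: [-2, 8]
BINARY_OP // → -2 // 8 = -1. Stack: [-1]
STORE_FAST z → z=-1. Stack: []
LOAD_FAST a → push -10. Stack: [-10]
LOAD_CONST → push 1. Stack: [-10, 1]
BINARY_OP >> → -10 >> 1 = -5. Stack: [-5]
LOAD_FAST c → push 27. Stack: [-5, 27]
BINARY_OP - → -5 - 27 = -32. Stack: [-32]
STORE_FAST m → m=-32. Stack: []
LOAD_FAST_LOAD_FAST z,c → push -1,27. Stack: [-1, 27]
BINARY_OP * → -1 * 27 = -27. Stack: [-27]
LOAD_FAST c → push 27. Stack: [-27, 27]
BINARY_OP - → -27 - 27 = -54. Stack: [-54]
STORE_FAST x → x=-54. Stack: []
LOAD_FAST_LOAD_FAST b,m → push 8,-32. Stack: [8, -32]
BINARY_OP // → 8 // -32 = -1. Stack: [-1]
LOAD_FAST_LOAD_FAST m,b → push -32,8. Stack: [-1, -32, 8]
BINARY_OP | → -32 | 8 = -24. Stack: [-1, -24]
BINARY_OP + → -1 + -24 = -25. Stack: [-25]
STORE_FAST m → m=-25. Stack: []
LOAD_FAST c → push 27. Stack: [27]
LOAD_CONST → push 2. Stack: [27, 2]
BINARY_OP - → 27 - 2 = 25. Stack: [25]
STORE_FAST u → u=25. Stack: []
LOAD_CONST → push 4. Stack: [4]
LOAD_FAST u → push 25. Stack: [4, 25]
BINARY_OP * → 4 * 25 = 100. Stack: [100]
STORE_FAST n → n=100. Stack: []
LOAD_FAST x → push -54. Stack: [-54]
RETURN_VALUE → return -54.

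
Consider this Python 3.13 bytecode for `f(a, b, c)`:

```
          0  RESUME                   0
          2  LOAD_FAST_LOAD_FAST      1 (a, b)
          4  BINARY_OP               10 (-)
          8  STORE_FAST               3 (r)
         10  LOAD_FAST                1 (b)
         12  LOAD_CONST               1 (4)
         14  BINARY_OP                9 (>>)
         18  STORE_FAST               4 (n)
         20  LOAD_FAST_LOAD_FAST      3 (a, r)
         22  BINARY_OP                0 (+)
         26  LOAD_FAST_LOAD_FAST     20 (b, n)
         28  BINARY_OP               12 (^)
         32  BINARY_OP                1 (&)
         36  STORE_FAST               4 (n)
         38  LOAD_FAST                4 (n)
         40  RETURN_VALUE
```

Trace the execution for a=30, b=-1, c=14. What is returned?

LOAD_FAST_LOAD_FAST a,b → push 30,-1. Stack: [30, -1]
BINARY_OP - → 30 - -1 = 31. Stack: [31]
STORE_FAST r → r=31. Stack: []
LOAD_FAST b → push -1. Stack: [-1]
LOAD_CONST → push 4. Stack: [-1, 4]
BINARY_OP >> → -1 >> 4 = -1. Stack: [-1]
STORE_FAST n → n=-1. Stack: []
LOAD_FAST_LOAD_FAST a,r → push 30,31. Stack: [30, 31]
BINARY_OP + → 30 + 31 = 61. Stack: [61]
LOAD_FAST_LOAD_FAST b,n → push -1,-1. Stack: [61, -1, -1]
BINARY_OP ^ → -1 ^ -1 = 0. Stack: [61, 0]
BINARY_OP & → 61 & 0 = 0. Stack: [0]
STORE_FAST n → n=0. Stack: []
LOAD_FAST n → push 0. Stack: [0]
RETURN_VALUE → return 0.

0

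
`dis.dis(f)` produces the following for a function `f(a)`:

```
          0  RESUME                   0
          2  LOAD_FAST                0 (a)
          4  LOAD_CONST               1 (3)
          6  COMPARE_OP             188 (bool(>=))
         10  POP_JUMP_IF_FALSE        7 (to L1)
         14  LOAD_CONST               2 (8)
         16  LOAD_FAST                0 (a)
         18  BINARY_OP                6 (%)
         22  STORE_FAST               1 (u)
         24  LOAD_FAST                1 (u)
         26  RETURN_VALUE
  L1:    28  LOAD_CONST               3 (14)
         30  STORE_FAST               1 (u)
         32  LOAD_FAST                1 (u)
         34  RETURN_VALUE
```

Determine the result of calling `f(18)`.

8

LOAD_FAST a → push 18. Stack: [18]
LOAD_CONST → push 3. Stack: [18, 3]
COMPARE_OP bool(>=) → 18 vs 3 = True. Stack: [True]
POP_JUMP_IF_FALSE → pop True; no jump. Stack: []
LOAD_CONST → push 8. Stack: [8]
LOAD_FAST a → push 18. Stack: [8, 18]
BINARY_OP % → 8 % 18 = 8. Stack: [8]
STORE_FAST u → u=8. Stack: []
LOAD_FAST u → push 8. Stack: [8]
RETURN_VALUE → return 8.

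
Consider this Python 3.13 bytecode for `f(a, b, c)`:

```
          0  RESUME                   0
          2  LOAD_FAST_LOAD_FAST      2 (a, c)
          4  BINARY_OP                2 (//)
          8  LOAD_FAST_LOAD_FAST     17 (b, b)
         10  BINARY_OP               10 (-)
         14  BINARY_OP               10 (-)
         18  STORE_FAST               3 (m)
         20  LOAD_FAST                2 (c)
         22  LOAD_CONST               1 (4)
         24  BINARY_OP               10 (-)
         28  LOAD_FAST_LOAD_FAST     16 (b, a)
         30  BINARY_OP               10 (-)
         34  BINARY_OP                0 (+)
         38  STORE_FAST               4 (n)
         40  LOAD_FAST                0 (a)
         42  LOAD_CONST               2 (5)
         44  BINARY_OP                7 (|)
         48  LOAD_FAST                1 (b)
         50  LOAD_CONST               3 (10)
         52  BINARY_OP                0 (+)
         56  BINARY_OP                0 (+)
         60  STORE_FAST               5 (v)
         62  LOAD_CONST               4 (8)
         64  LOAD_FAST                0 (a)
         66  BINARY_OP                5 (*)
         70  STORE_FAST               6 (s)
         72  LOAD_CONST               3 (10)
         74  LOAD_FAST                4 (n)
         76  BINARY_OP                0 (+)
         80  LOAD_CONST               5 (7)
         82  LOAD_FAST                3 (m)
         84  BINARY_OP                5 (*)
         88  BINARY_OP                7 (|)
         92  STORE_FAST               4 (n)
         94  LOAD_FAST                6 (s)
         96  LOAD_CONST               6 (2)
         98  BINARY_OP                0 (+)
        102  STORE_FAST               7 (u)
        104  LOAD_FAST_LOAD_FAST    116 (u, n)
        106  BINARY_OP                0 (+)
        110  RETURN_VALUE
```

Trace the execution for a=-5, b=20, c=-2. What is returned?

LOAD_FAST_LOAD_FAST a,c → push -5,-2. Stack: [-5, -2]
BINARY_OP // → -5 // -2 = 2. Stack: [2]
LOAD_FAST_LOAD_FAST b,b → push 20,20. Stack: [2, 20, 20]
BINARY_OP - → 20 - 20 = 0. Stack: [2, 0]
BINARY_OP - → 2 - 0 = 2. Stack: [2]
STORE_FAST m → m=2. Stack: []
LOAD_FAST c → push -2. Stack: [-2]
LOAD_CONST → push 4. Stack: [-2, 4]
BINARY_OP - → -2 - 4 = -6. Stack: [-6]
LOAD_FAST_LOAD_FAST b,a → push 20,-5. Stack: [-6, 20, -5]
BINARY_OP - → 20 - -5 = 25. Stack: [-6, 25]
BINARY_OP + → -6 + 25 = 19. Stack: [19]
STORE_FAST n → n=19. Stack: []
LOAD_FAST a → push -5. Stack: [-5]
LOAD_CONST → push 5. Stack: [-5, 5]
BINARY_OP | → -5 | 5 = -1. Stack: [-1]
LOAD_FAST b → push 20. Stack: [-1, 20]
LOAD_CONST → push 10. Stack: [-1, 20, 10]
BINARY_OP + → 20 + 10 = 30. Stack: [-1, 30]
BINARY_OP + → -1 + 30 = 29. Stack: [29]
STORE_FAST v → v=29. Stack: []
LOAD_CONST → push 8. Stack: [8]
LOAD_FAST a → push -5. Stack: [8, -5]
BINARY_OP * → 8 * -5 = -40. Stack: [-40]
STORE_FAST s → s=-40. Stack: []
LOAD_CONST → push 10. Stack: [10]
LOAD_FAST n → push 19. Stack: [10, 19]
BINARY_OP + → 10 + 19 = 29. Stack: [29]
LOAD_CONST → push 7. Stack: [29, 7]
LOAD_FAST m → push 2. Stack: [29, 7, 2]
BINARY_OP * → 7 * 2 = 14. Stack: [29, 14]
BINARY_OP | → 29 | 14 = 31. Stack: [31]
STORE_FAST n → n=31. Stack: []
LOAD_FAST s → push -40. Stack: [-40]
LOAD_CONST → push 2. Stack: [-40, 2]
BINARY_OP + → -40 + 2 = -38. Stack: [-38]
STORE_FAST u → u=-38. Stack: []
LOAD_FAST_LOAD_FAST u,n → push -38,31. Stack: [-38, 31]
BINARY_OP + → -38 + 31 = -7. Stack: [-7]
RETURN_VALUE → return -7.

-7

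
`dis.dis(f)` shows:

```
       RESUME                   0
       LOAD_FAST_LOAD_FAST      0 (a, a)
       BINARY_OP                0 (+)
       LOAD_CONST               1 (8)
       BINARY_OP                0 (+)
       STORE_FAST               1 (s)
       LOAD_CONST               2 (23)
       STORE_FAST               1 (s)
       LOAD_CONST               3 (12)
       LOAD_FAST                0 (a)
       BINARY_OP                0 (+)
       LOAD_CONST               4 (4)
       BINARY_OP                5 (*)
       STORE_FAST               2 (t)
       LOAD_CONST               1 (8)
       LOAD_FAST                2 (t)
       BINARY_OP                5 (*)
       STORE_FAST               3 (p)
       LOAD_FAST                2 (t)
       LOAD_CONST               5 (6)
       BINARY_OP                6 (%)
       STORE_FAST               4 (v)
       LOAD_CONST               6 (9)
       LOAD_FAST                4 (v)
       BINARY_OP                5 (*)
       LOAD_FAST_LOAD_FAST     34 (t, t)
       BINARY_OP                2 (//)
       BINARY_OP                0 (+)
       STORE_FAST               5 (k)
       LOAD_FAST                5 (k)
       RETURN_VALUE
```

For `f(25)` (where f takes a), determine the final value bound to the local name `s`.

23

LOAD_FAST_LOAD_FAST a,a → push 25,25. Stack: [25, 25]
BINARY_OP + → 25 + 25 = 50. Stack: [50]
LOAD_CONST → push 8. Stack: [50, 8]
BINARY_OP + → 50 + 8 = 58. Stack: [58]
STORE_FAST s → s=58. Stack: []
LOAD_CONST → push 23. Stack: [23]
STORE_FAST s → s=23. Stack: []
LOAD_CONST → push 12. Stack: [12]
LOAD_FAST a → push 25. Stack: [12, 25]
BINARY_OP + → 12 + 25 = 37. Stack: [37]
LOAD_CONST → push 4. Stack: [37, 4]
BINARY_OP * → 37 * 4 = 148. Stack: [148]
STORE_FAST t → t=148. Stack: []
LOAD_CONST → push 8. Stack: [8]
LOAD_FAST t → push 148. Stack: [8, 148]
BINARY_OP * → 8 * 148 = 1184. Stack: [1184]
STORE_FAST p → p=1184. Stack: []
LOAD_FAST t → push 148. Stack: [148]
LOAD_CONST → push 6. Stack: [148, 6]
BINARY_OP % → 148 % 6 = 4. Stack: [4]
STORE_FAST v → v=4. Stack: []
LOAD_CONST → push 9. Stack: [9]
LOAD_FAST v → push 4. Stack: [9, 4]
BINARY_OP * → 9 * 4 = 36. Stack: [36]
LOAD_FAST_LOAD_FAST t,t → push 148,148. Stack: [36, 148, 148]
BINARY_OP // → 148 // 148 = 1. Stack: [36, 1]
BINARY_OP + → 36 + 1 = 37. Stack: [37]
STORE_FAST k → k=37. Stack: []
LOAD_FAST k → push 37. Stack: [37]
RETURN_VALUE → return 37.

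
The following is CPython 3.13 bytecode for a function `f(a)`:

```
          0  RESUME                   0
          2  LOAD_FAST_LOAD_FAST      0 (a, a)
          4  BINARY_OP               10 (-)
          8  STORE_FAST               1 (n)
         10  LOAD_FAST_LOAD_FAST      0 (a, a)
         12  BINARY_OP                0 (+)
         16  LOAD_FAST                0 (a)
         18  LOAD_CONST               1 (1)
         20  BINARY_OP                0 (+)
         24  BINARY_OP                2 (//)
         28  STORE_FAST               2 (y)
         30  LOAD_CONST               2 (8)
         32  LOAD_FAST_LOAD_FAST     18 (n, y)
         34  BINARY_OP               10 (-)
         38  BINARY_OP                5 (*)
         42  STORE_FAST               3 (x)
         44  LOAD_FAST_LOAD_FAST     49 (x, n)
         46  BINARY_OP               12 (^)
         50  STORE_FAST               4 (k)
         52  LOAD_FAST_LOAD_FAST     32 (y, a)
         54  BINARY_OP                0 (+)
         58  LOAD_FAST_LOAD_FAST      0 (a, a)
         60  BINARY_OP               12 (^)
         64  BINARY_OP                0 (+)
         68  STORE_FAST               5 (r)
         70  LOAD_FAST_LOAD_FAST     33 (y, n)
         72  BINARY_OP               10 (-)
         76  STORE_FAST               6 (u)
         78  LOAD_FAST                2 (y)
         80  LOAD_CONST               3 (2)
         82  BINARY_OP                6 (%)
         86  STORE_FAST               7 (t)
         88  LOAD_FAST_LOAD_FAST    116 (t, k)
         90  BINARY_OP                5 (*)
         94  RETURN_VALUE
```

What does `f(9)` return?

LOAD_FAST_LOAD_FAST a,a → push 9,9. Stack: [9, 9]
BINARY_OP - → 9 - 9 = 0. Stack: [0]
STORE_FAST n → n=0. Stack: []
LOAD_FAST_LOAD_FAST a,a → push 9,9. Stack: [9, 9]
BINARY_OP + → 9 + 9 = 18. Stack: [18]
LOAD_FAST a → push 9. Stack: [18, 9]
LOAD_CONST → push 1. Stack: [18, 9, 1]
BINARY_OP + → 9 + 1 = 10. Stack: [18, 10]
BINARY_OP // → 18 // 10 = 1. Stack: [1]
STORE_FAST y → y=1. Stack: []
LOAD_CONST → push 8. Stack: [8]
LOAD_FAST_LOAD_FAST n,y → push 0,1. Stack: [8, 0, 1]
BINARY_OP - → 0 - 1 = -1. Stack: [8, -1]
BINARY_OP * → 8 * -1 = -8. Stack: [-8]
STORE_FAST x → x=-8. Stack: []
LOAD_FAST_LOAD_FAST x,n → push -8,0. Stack: [-8, 0]
BINARY_OP ^ → -8 ^ 0 = -8. Stack: [-8]
STORE_FAST k → k=-8. Stack: []
LOAD_FAST_LOAD_FAST y,a → push 1,9. Stack: [1, 9]
BINARY_OP + → 1 + 9 = 10. Stack: [10]
LOAD_FAST_LOAD_FAST a,a → push 9,9. Stack: [10, 9, 9]
BINARY_OP ^ → 9 ^ 9 = 0. Stack: [10, 0]
BINARY_OP + → 10 + 0 = 10. Stack: [10]
STORE_FAST r → r=10. Stack: []
LOAD_FAST_LOAD_FAST y,n → push 1,0. Stack: [1, 0]
BINARY_OP - → 1 - 0 = 1. Stack: [1]
STORE_FAST u → u=1. Stack: []
LOAD_FAST y → push 1. Stack: [1]
LOAD_CONST → push 2. Stack: [1, 2]
BINARY_OP % → 1 % 2 = 1. Stack: [1]
STORE_FAST t → t=1. Stack: []
LOAD_FAST_LOAD_FAST t,k → push 1,-8. Stack: [1, -8]
BINARY_OP * → 1 * -8 = -8. Stack: [-8]
RETURN_VALUE → return -8.

-8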